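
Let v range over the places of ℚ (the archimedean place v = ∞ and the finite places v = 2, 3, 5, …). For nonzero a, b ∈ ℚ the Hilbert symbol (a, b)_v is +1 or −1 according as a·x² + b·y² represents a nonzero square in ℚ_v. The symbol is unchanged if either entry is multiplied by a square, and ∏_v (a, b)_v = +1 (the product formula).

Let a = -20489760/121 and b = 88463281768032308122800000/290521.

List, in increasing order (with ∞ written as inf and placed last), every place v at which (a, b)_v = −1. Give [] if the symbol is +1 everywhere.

[2, 5]

(a, b) ≡ (-15810, 512430) mod (ℚ^×)²; places V = {2, 3, 5, 7, 11, 17, 19, 29, 31, ∞}.
(a,b)_17: α=1, u≡10; β=2, v≡13 (mod 17); (10|17)=-1, (13|17)=+1; sign (−1)^0·-1^2·+1^1 = +1.
(a,b)_11: α=-2, u≡6; β=-2, v≡7 (mod 11); (6|11)=-1, (7|11)=-1; sign (−1)^0·-1^-2·-1^-2 = +1.
(a,b)_19: α=0, u≡7; β=3, v≡1 (mod 19); (7|19)=+1, (1|19)=+1; sign (−1)^0·+1^3·+1^0 = +1.
(a,b)_2: α=5, β=7; u≡7, v≡7 (mod 8); ε(u)ε(v)=1·1, αω(v)=5·0, βω(u)=7·0; sum ≡ 1  ⇒  -1.
(a,b)_7: α=0, u≡5; β=-4, v≡2 (mod 7); (5|7)=-1, (2|7)=+1; sign (−1)^0·-1^-4·+1^0 = +1.
(a,b)_31: α=1, u≡3; β=3, v≡8 (mod 31); (3|31)=-1, (8|31)=+1; sign (−1)^1·-1^3·+1^1 = +1.
(a,b)_5: α=1, u≡3; β=5, v≡1 (mod 5); (3|5)=-1, (1|5)=+1; sign (−1)^0·-1^5·+1^1 = -1.
(a,b)_∞: sgn(-15810)=−, sgn(512430)=+, so +1.
(a,b)_3: α=5, u≡1; β=17, v≡2 (mod 3); (1|3)=+1, (2|3)=-1; sign (−1)^1·+1^17·-1^5 = +1.
(a,b)_29: α=0, u≡9; β=1, v≡24 (mod 29); (9|29)=+1, (24|29)=+1; sign (−1)^0·+1^1·+1^0 = +1.
|Ram(-15810, 512430)| = 2, even; anisotropic at {2, 5}.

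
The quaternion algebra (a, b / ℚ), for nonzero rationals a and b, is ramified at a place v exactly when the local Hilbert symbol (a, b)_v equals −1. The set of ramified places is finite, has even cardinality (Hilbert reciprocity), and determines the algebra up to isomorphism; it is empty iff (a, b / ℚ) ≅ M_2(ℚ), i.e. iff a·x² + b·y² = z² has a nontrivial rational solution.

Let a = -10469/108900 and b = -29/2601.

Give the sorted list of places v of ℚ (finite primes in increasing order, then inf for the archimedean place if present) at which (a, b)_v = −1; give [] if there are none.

[2, inf]

Mod squares: a ≡ -29, b ≡ -29. Check v ∈ {∞, 2, 3, 5, 11, 17, 19, 29}.
v=19: a=19^2·(≡6), b=19^0·(≡5) mod 19; (6|19)=+1, (5|19)=+1; (−1)^{2·0·9}·(+1)^0·(+1)^2 = +1.
v=∞: -29 < 0 and -29 < 0  ⇒  (a,b)_∞ = -1.
v=29: a=29^1·(≡9), b=29^1·(≡13) mod 29; (9|29)=+1, (13|29)=+1; (−1)^{1·1·14}·(+1)^1·(+1)^1 = +1.
v=5: a=5^-2·(≡1), b=5^0·(≡1) mod 5; (1|5)=+1, (1|5)=+1; (−1)^{-2·0·2}·(+1)^0·(+1)^-2 = +1.
v=2: v_2(a)=-2, v_2(b)=0; units ≡ 3, 3 (mod 8); ε·ε+αω+βω = 1·1+-2·1+0·1 ≡ 1  ⇒  (a,b)_2 = -1.
v=17: a=17^0·(≡7), b=17^-2·(≡10) mod 17; (7|17)=-1, (10|17)=-1; (−1)^{0·-2·8}·(-1)^-2·(-1)^0 = +1.
v=3: a=3^-2·(≡1), b=3^-2·(≡1) mod 3; (1|3)=+1, (1|3)=+1; (−1)^{-2·-2·1}·(+1)^-2·(+1)^-2 = +1.
v=11: a=11^-2·(≡4), b=11^0·(≡3) mod 11; (4|11)=+1, (3|11)=+1; (−1)^{-2·0·5}·(+1)^0·(+1)^-2 = +1.
Ram(-29, -29) = {2, ∞}; no ℚ_2-point on the conic.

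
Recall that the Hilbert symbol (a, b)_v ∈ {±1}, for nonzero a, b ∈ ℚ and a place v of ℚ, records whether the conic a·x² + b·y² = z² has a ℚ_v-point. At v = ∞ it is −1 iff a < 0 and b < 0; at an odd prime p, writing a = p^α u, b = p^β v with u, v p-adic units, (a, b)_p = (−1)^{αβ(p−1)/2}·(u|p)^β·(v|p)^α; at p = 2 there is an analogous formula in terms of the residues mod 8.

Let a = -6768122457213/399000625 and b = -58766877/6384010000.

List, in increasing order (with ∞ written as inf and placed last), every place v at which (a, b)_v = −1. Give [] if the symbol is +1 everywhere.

[2, 41, 53, inf]

(a, b) ≡ (-2173, -53) mod (ℚ^×)²; places V = {2, 3, 5, 13, 17, 41, 47, 53, ∞}.
(a,b)_47: α=-2, u≡28; β=-2, v≡44 (mod 47); (28|47)=+1, (44|47)=-1; sign (−1)^0·+1^-2·-1^-2 = +1.
(a,b)_17: α=-2, u≡3; β=-2, v≡9 (mod 17); (3|17)=-1, (9|17)=+1; sign (−1)^0·-1^-2·+1^-2 = +1.
(a,b)_41: α=1, u≡29; β=0, v≡19 (mod 41); (29|41)=-1, (19|41)=-1; sign (−1)^0·-1^0·-1^1 = -1.
(a,b)_13: α=2, u≡6; β=2, v≡1 (mod 13); (6|13)=-1, (1|13)=+1; sign (−1)^0·-1^2·+1^2 = +1.
(a,b)_53: α=3, u≡34; β=1, v≡7 (mod 53); (34|53)=-1, (7|53)=+1; sign (−1)^0·-1^1·+1^3 = -1.
(a,b)_5: α=-4, u≡2; β=-4, v≡3 (mod 5); (2|5)=-1, (3|5)=-1; sign (−1)^0·-1^-4·-1^-4 = +1.
(a,b)_3: α=8, u≡2; β=8, v≡1 (mod 3); (2|3)=-1, (1|3)=+1; sign (−1)^0·-1^8·+1^8 = +1.
(a,b)_∞: sgn(-2173)=−, sgn(-53)=−, so -1.
(a,b)_2: α=0, β=-4; u≡3, v≡3 (mod 8); ε(u)ε(v)=1·1, αω(v)=0·1, βω(u)=-4·1; sum ≡ 1  ⇒  -1.
Ram(-2173, -53) = {2, 41, 53, ∞}; no ℚ_2-point on the conic.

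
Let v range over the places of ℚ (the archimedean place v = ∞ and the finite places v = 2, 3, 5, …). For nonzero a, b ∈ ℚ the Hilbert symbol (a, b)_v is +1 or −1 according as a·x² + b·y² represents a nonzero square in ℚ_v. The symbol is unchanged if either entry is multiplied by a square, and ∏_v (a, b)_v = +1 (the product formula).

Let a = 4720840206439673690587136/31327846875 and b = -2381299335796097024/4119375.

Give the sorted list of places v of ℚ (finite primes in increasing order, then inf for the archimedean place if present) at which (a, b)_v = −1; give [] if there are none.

(a, b) ≡ (72930, -14586) mod (ℚ^×)²; places V = {2, 3, 5, 7, 11, 13, 17, 23, ∞}.
(a,b)_5: α=-5, u≡1; β=-4, v≡1 (mod 5); (1|5)=+1, (1|5)=+1; sign (−1)^0·+1^-4·+1^-5 = +1.
(a,b)_∞: sgn(72930)=+, sgn(-14586)=−, so +1.
(a,b)_7: α=2, u≡2; β=2, v≡1 (mod 7); (2|7)=+1, (1|7)=+1; sign (−1)^0·+1^2·+1^2 = +1.
(a,b)_11: α=7, u≡8; β=5, v≡9 (mod 11); (8|11)=-1, (9|11)=+1; sign (−1)^1·-1^5·+1^7 = +1.
(a,b)_23: α=2, u≡7; β=2, v≡5 (mod 23); (7|23)=-1, (5|23)=-1; sign (−1)^0·-1^2·-1^2 = +1.
(a,b)_13: α=-5, u≡8; β=-3, v≡10 (mod 13); (8|13)=-1, (10|13)=+1; sign (−1)^0·-1^-3·+1^-5 = -1.
(a,b)_2: α=39, β=25; u≡1, v≡3 (mod 8); ε(u)ε(v)=0·1, αω(v)=39·1, βω(u)=25·0; sum ≡ 1  ⇒  -1.
(a,b)_17: α=1, u≡11; β=1, v≡4 (mod 17); (11|17)=-1, (4|17)=+1; sign (−1)^0·-1^1·+1^1 = -1.
(a,b)_3: α=-3, u≡1; β=-1, v≡1 (mod 3); (1|3)=+1, (1|3)=+1; sign (−1)^1·+1^-1·+1^-3 = -1.
Ram(72930, -14586) = {2, 3, 13, 17}; no ℚ_2-point on the conic.

[2, 3, 13, 17]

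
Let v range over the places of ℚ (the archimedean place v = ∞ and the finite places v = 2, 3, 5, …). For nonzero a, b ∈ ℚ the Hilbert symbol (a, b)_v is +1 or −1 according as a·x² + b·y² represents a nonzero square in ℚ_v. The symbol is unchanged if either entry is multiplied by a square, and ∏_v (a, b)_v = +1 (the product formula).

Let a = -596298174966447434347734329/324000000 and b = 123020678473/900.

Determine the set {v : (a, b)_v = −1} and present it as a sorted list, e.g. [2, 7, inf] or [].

[23, 43]

Mod squares: a ≡ -41, b ≡ 76153. Check v ∈ {∞, 2, 3, 5, 7, 11, 23, 31, 41, 43}.
v=5: a=5^-6·(≡1), b=5^-2·(≡3) mod 5; (1|5)=+1, (3|5)=-1; (−1)^{-6·-2·2}·(+1)^-2·(-1)^-6 = +1.
v=2: v_2(a)=-8, v_2(b)=-2; units ≡ 7, 1 (mod 8); ε·ε+αω+βω = 1·0+-8·0+-2·0 ≡ 0  ⇒  (a,b)_2 = +1.
v=31: a=31^6·(≡11), b=31^2·(≡26) mod 31; (11|31)=-1, (26|31)=-1; (−1)^{6·2·15}·(-1)^2·(-1)^6 = +1.
v=43: a=43^2·(≡28), b=43^1·(≡12) mod 43; (28|43)=-1, (12|43)=-1; (−1)^{2·1·21}·(-1)^1·(-1)^2 = -1.
v=3: a=3^-4·(≡1), b=3^-2·(≡1) mod 3; (1|3)=+1, (1|3)=+1; (−1)^{-4·-2·1}·(+1)^-2·(+1)^-4 = +1.
v=41: a=41^5·(≡23), b=41^2·(≡20) mod 41; (23|41)=+1, (20|41)=+1; (−1)^{5·2·20}·(+1)^2·(+1)^5 = +1.
v=∞: -41 < 0 and 76153 > 0  ⇒  (a,b)_∞ = +1.
v=23: a=23^2·(≡14), b=23^1·(≡11) mod 23; (14|23)=-1, (11|23)=-1; (−1)^{2·1·11}·(-1)^1·(-1)^2 = -1.
v=11: a=11^2·(≡9), b=11^1·(≡5) mod 11; (9|11)=+1, (5|11)=+1; (−1)^{2·1·5}·(+1)^1·(+1)^2 = +1.
v=7: a=7^2·(≡4), b=7^1·(≡4) mod 7; (4|7)=+1, (4|7)=+1; (−1)^{2·1·3}·(+1)^1·(+1)^2 = +1.
Ram(-41, 76153) = {23, 43}; no ℚ_23-point on the conic.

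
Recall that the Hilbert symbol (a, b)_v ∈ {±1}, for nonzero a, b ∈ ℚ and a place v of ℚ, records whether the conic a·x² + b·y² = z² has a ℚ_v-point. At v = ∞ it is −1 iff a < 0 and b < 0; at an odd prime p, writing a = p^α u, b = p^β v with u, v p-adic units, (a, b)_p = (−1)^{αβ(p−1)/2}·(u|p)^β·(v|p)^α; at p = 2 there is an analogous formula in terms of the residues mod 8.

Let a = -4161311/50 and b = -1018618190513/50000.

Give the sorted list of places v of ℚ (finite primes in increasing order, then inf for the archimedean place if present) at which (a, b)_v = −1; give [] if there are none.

(a, b) ≡ (-238, -85) mod (ℚ^×)²; places V = {2, 5, 7, 11, 17, ∞}.
(a,b)_11: α=2, u≡1; β=4, v≡1 (mod 11); (1|11)=+1, (1|11)=+1; sign (−1)^0·+1^4·+1^2 = +1.
(a,b)_2: α=-1, β=-4; u≡1, v≡3 (mod 8); ε(u)ε(v)=0·1, αω(v)=-1·1, βω(u)=-4·0; sum ≡ 1  ⇒  -1.
(a,b)_5: α=-2, u≡2; β=-5, v≡2 (mod 5); (2|5)=-1, (2|5)=-1; sign (−1)^0·-1^-5·-1^-2 = -1.
(a,b)_∞: sgn(-238)=−, sgn(-85)=−, so -1.
(a,b)_7: α=1, u≡2; β=2, v≡6 (mod 7); (2|7)=+1, (6|7)=-1; sign (−1)^0·+1^2·-1^1 = -1.
(a,b)_17: α=3, u≡14; β=5, v≡14 (mod 17); (14|17)=-1, (14|17)=-1; sign (−1)^0·-1^5·-1^3 = +1.
|Ram(-238, -85)| = 4, even; anisotropic at {2, 5, 7, ∞}.

[2, 5, 7, inf]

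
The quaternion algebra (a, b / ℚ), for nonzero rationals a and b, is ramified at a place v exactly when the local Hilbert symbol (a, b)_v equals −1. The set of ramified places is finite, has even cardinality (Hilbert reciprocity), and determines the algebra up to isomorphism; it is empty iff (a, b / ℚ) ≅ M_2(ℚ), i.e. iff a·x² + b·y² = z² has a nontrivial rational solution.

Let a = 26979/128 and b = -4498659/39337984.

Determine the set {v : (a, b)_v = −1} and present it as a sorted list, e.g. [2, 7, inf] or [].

[2, 3]

Mod squares: a ≡ 102, b ≡ -51. Check v ∈ {∞, 2, 3, 7, 11, 17, 23}.
v=7: a=7^0·(≡4), b=7^-4·(≡6) mod 7; (4|7)=+1, (6|7)=-1; (−1)^{0·-4·3}·(+1)^-4·(-1)^0 = +1.
v=17: a=17^1·(≡12), b=17^1·(≡12) mod 17; (12|17)=-1, (12|17)=-1; (−1)^{1·1·8}·(-1)^1·(-1)^1 = +1.
v=11: a=11^0·(≡1), b=11^2·(≡3) mod 11; (1|11)=+1, (3|11)=+1; (−1)^{0·2·5}·(+1)^2·(+1)^0 = +1.
v=23: a=23^2·(≡11), b=23^0·(≡1) mod 23; (11|23)=-1, (1|23)=+1; (−1)^{2·0·11}·(-1)^0·(+1)^2 = +1.
v=2: v_2(a)=-7, v_2(b)=-14; units ≡ 3, 5 (mod 8); ε·ε+αω+βω = 1·0+-7·1+-14·1 ≡ 1  ⇒  (a,b)_2 = -1.
v=3: a=3^1·(≡1), b=3^7·(≡1) mod 3; (1|3)=+1, (1|3)=+1; (−1)^{1·7·1}·(+1)^7·(+1)^1 = -1.
v=∞: 102 > 0 and -51 < 0  ⇒  (a,b)_∞ = +1.
|Ram(102, -51)| = 2, even; anisotropic at {2, 3}.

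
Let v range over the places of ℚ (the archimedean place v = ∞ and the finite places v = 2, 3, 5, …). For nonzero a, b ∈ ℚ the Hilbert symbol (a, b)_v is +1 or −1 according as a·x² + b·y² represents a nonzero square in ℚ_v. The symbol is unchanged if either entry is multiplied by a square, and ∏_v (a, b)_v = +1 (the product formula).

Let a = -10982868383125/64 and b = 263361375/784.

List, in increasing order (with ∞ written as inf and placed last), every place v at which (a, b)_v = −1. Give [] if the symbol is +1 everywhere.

Mod squares: a ≡ -37, b ≡ 95. Check v ∈ {∞, 2, 3, 5, 7, 19, 31, 37}.
v=∞: -37 < 0 and 95 > 0  ⇒  (a,b)_∞ = +1.
v=31: a=31^2·(≡19), b=31^0·(≡18) mod 31; (19|31)=+1, (18|31)=+1; (−1)^{2·0·15}·(+1)^0·(+1)^2 = +1.
v=7: a=7^0·(≡5), b=7^-2·(≡2) mod 7; (5|7)=-1, (2|7)=+1; (−1)^{0·-2·3}·(-1)^-2·(+1)^0 = +1.
v=3: a=3^0·(≡2), b=3^4·(≡2) mod 3; (2|3)=-1, (2|3)=-1; (−1)^{0·4·1}·(-1)^4·(-1)^0 = +1.
v=19: a=19^2·(≡5), b=19^1·(≡11) mod 19; (5|19)=+1, (11|19)=+1; (−1)^{2·1·9}·(+1)^1·(+1)^2 = +1.
v=5: a=5^4·(≡3), b=5^3·(≡4) mod 5; (3|5)=-1, (4|5)=+1; (−1)^{4·3·2}·(-1)^3·(+1)^4 = -1.
v=37: a=37^3·(≡26), b=37^2·(≡7) mod 37; (26|37)=+1, (7|37)=+1; (−1)^{3·2·18}·(+1)^2·(+1)^3 = +1.
v=2: v_2(a)=-6, v_2(b)=-4; units ≡ 3, 7 (mod 8); ε·ε+αω+βω = 1·1+-6·0+-4·1 ≡ 1  ⇒  (a,b)_2 = -1.
Ram(-37, 95) = {2, 5}; no ℚ_2-point on the conic.

[2, 5]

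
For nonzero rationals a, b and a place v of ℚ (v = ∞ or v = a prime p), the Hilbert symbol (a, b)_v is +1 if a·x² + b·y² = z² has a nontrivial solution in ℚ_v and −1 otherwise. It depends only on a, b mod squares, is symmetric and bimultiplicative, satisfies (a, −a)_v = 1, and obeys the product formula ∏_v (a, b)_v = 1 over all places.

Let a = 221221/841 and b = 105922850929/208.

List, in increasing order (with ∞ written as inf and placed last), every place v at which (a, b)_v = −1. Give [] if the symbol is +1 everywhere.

Mod squares: a ≡ 1309, b ≡ 852397. Check v ∈ {∞, 2, 7, 11, 13, 17, 19, 29, 31, 41}.
v=7: a=7^1·(≡5), b=7^1·(≡6) mod 7; (5|7)=-1, (6|7)=-1; (−1)^{1·1·3}·(-1)^1·(-1)^1 = -1.
v=2: v_2(a)=0, v_2(b)=-4; units ≡ 5, 5 (mod 8); ε·ε+αω+βω = 0·0+0·1+-4·1 ≡ 0  ⇒  (a,b)_2 = +1.
v=29: a=29^-2·(≡9), b=29^1·(≡24) mod 29; (9|29)=+1, (24|29)=+1; (−1)^{-2·1·14}·(+1)^1·(+1)^-2 = +1.
v=41: a=41^0·(≡11), b=41^2·(≡19) mod 41; (11|41)=-1, (19|41)=-1; (−1)^{0·2·20}·(-1)^2·(-1)^0 = +1.
v=19: a=19^0·(≡16), b=19^1·(≡9) mod 19; (16|19)=+1, (9|19)=+1; (−1)^{0·1·9}·(+1)^1·(+1)^0 = +1.
v=13: a=13^2·(≡1), b=13^-1·(≡4) mod 13; (1|13)=+1, (4|13)=+1; (−1)^{2·-1·6}·(+1)^-1·(+1)^2 = +1.
v=17: a=17^1·(≡1), b=17^1·(≡9) mod 17; (1|17)=+1, (9|17)=+1; (−1)^{1·1·8}·(+1)^1·(+1)^1 = +1.
v=∞: 1309 > 0 and 852397 > 0  ⇒  (a,b)_∞ = +1.
v=11: a=11^1·(≡5), b=11^0·(≡6) mod 11; (5|11)=+1, (6|11)=-1; (−1)^{1·0·5}·(+1)^0·(-1)^1 = -1.
v=31: a=31^0·(≡9), b=31^2·(≡21) mod 31; (9|31)=+1, (21|31)=-1; (−1)^{0·2·15}·(+1)^2·(-1)^0 = +1.
|Ram(1309, 852397)| = 2, even; anisotropic at {7, 11}.

[7, 11]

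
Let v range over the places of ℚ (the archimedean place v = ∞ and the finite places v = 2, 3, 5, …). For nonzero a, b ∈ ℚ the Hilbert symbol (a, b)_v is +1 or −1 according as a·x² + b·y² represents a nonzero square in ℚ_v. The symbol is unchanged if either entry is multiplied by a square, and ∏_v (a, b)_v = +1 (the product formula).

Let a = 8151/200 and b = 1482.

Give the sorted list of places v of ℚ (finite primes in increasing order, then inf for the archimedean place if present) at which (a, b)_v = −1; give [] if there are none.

(a, b) ≡ (16302, 1482) mod (ℚ^×)²; places V = {2, 3, 5, 11, 13, 19, ∞}.
(a,b)_∞: sgn(16302)=+, sgn(1482)=+, so +1.
(a,b)_2: α=-3, β=1; u≡7, v≡5 (mod 8); ε(u)ε(v)=1·0, αω(v)=-3·1, βω(u)=1·0; sum ≡ 1  ⇒  -1.
(a,b)_3: α=1, u≡1; β=1, v≡2 (mod 3); (1|3)=+1, (2|3)=-1; sign (−1)^1·+1^1·-1^1 = +1.
(a,b)_11: α=1, u≡2; β=0, v≡8 (mod 11); (2|11)=-1, (8|11)=-1; sign (−1)^0·-1^0·-1^1 = -1.
(a,b)_13: α=1, u≡11; β=1, v≡10 (mod 13); (11|13)=-1, (10|13)=+1; sign (−1)^0·-1^1·+1^1 = -1.
(a,b)_19: α=1, u≡3; β=1, v≡2 (mod 19); (3|19)=-1, (2|19)=-1; sign (−1)^1·-1^1·-1^1 = -1.
(a,b)_5: α=-2, u≡2; β=0, v≡2 (mod 5); (2|5)=-1, (2|5)=-1; sign (−1)^0·-1^0·-1^-2 = +1.
(16302, 1482 / ℚ) ramifies at {2, 11, 13, 19}: a division algebra.

[2, 11, 13, 19]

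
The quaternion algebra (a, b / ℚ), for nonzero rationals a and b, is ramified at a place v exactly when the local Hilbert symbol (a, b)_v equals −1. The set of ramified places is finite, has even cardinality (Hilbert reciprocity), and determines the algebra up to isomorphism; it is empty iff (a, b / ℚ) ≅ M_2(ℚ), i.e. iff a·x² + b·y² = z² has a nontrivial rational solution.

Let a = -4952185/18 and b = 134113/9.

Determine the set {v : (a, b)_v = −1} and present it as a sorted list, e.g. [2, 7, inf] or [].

[5, 17, 23, 29]

Mod squares: a ≡ -202130, b ≡ 2737. Check v ∈ {∞, 2, 3, 5, 7, 17, 23, 29, 41}.
v=∞: -202130 < 0 and 2737 > 0  ⇒  (a,b)_∞ = +1.
v=41: a=41^1·(≡16), b=41^0·(≡23) mod 41; (16|41)=+1, (23|41)=+1; (−1)^{1·0·20}·(+1)^0·(+1)^1 = +1.
v=7: a=7^2·(≡2), b=7^3·(≡3) mod 7; (2|7)=+1, (3|7)=-1; (−1)^{2·3·3}·(+1)^3·(-1)^2 = +1.
v=5: a=5^1·(≡1), b=5^0·(≡2) mod 5; (1|5)=+1, (2|5)=-1; (−1)^{1·0·2}·(+1)^0·(-1)^1 = -1.
v=29: a=29^1·(≡17), b=29^0·(≡18) mod 29; (17|29)=-1, (18|29)=-1; (−1)^{1·0·14}·(-1)^0·(-1)^1 = -1.
v=17: a=17^1·(≡7), b=17^1·(≡2) mod 17; (7|17)=-1, (2|17)=+1; (−1)^{1·1·8}·(-1)^1·(+1)^1 = -1.
v=23: a=23^0·(≡11), b=23^1·(≡9) mod 23; (11|23)=-1, (9|23)=+1; (−1)^{0·1·11}·(-1)^1·(+1)^0 = -1.
v=2: v_2(a)=-1, v_2(b)=0; units ≡ 7, 1 (mod 8); ε·ε+αω+βω = 1·0+-1·0+0·0 ≡ 0  ⇒  (a,b)_2 = +1.
v=3: a=3^-2·(≡1), b=3^-2·(≡1) mod 3; (1|3)=+1, (1|3)=+1; (−1)^{-2·-2·1}·(+1)^-2·(+1)^-2 = +1.
|Ram(-202130, 2737)| = 4, even; anisotropic at {5, 17, 23, 29}.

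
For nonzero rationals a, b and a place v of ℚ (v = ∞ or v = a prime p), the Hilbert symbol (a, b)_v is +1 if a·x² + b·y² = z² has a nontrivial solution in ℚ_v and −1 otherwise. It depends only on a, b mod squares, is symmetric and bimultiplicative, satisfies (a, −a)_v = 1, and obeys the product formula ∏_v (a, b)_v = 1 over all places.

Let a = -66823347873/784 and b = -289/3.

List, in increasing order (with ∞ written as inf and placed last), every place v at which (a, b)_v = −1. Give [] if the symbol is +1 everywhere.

[3, 23, 41, inf]

Mod squares: a ≡ -104673, b ≡ -3. Check v ∈ {∞, 2, 3, 7, 17, 23, 37, 41, 47}.
v=2: v_2(a)=-4, v_2(b)=0; units ≡ 7, 5 (mod 8); ε·ε+αω+βω = 1·0+-4·1+0·0 ≡ 0  ⇒  (a,b)_2 = +1.
v=∞: -104673 < 0 and -3 < 0  ⇒  (a,b)_∞ = -1.
v=41: a=41^1·(≡22), b=41^0·(≡13) mod 41; (22|41)=-1, (13|41)=-1; (−1)^{1·0·20}·(-1)^0·(-1)^1 = -1.
v=37: a=37^1·(≡35), b=37^0·(≡27) mod 37; (35|37)=-1, (27|37)=+1; (−1)^{1·0·18}·(-1)^0·(+1)^1 = +1.
v=47: a=47^2·(≡5), b=47^0·(≡29) mod 47; (5|47)=-1, (29|47)=-1; (−1)^{2·0·23}·(-1)^0·(-1)^2 = +1.
v=17: a=17^2·(≡2), b=17^2·(≡11) mod 17; (2|17)=+1, (11|17)=-1; (−1)^{2·2·8}·(+1)^2·(-1)^2 = +1.
v=3: a=3^1·(≡2), b=3^-1·(≡2) mod 3; (2|3)=-1, (2|3)=-1; (−1)^{1·-1·1}·(-1)^-1·(-1)^1 = -1.
v=7: a=7^-2·(≡6), b=7^0·(≡4) mod 7; (6|7)=-1, (4|7)=+1; (−1)^{-2·0·3}·(-1)^0·(+1)^-2 = +1.
v=23: a=23^1·(≡8), b=23^0·(≡11) mod 23; (8|23)=+1, (11|23)=-1; (−1)^{1·0·11}·(+1)^0·(-1)^1 = -1.
|Ram(-104673, -3)| = 4, even; anisotropic at {3, 23, 41, ∞}.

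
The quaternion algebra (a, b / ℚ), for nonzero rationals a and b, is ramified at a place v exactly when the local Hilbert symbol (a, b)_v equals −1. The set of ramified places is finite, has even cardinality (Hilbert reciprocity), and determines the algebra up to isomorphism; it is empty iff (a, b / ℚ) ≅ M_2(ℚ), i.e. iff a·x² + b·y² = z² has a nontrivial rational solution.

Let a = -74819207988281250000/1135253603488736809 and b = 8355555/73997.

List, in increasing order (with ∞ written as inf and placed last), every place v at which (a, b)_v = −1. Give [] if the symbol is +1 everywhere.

(a, b) ≡ (-5, 15015) mod (ℚ^×)²; places V = {2, 3, 5, 7, 11, 13, 17, 23, 31, ∞}.
(a,b)_∞: sgn(-5)=−, sgn(15015)=+, so +1.
(a,b)_17: α=-2, u≡6; β=0, v≡16 (mod 17); (6|17)=-1, (16|17)=+1; sign (−1)^0·-1^0·+1^-2 = +1.
(a,b)_31: α=-4, u≡3; β=-2, v≡29 (mod 31); (3|31)=-1, (29|31)=-1; sign (−1)^0·-1^-2·-1^-4 = +1.
(a,b)_23: α=4, u≡1; β=2, v≡22 (mod 23); (1|23)=+1, (22|23)=-1; sign (−1)^0·+1^2·-1^4 = +1.
(a,b)_13: α=2, u≡5; β=1, v≡2 (mod 13); (5|13)=-1, (2|13)=-1; sign (−1)^0·-1^1·-1^2 = -1.
(a,b)_3: α=4, u≡1; β=5, v≡1 (mod 3); (1|3)=+1, (1|3)=+1; sign (−1)^0·+1^5·+1^4 = +1.
(a,b)_5: α=13, u≡4; β=1, v≡3 (mod 5); (4|5)=+1, (3|5)=-1; sign (−1)^0·+1^1·-1^13 = -1.
(a,b)_2: α=4, β=0; u≡3, v≡7 (mod 8); ε(u)ε(v)=1·1, αω(v)=4·0, βω(u)=0·1; sum ≡ 1  ⇒  -1.
(a,b)_7: α=-4, u≡4; β=-1, v≡5 (mod 7); (4|7)=+1, (5|7)=-1; sign (−1)^0·+1^-1·-1^-4 = +1.
(a,b)_11: α=-6, u≡10; β=-1, v≡9 (mod 11); (10|11)=-1, (9|11)=+1; sign (−1)^0·-1^-1·+1^-6 = -1.
(-5, 15015 / ℚ) ramifies at {2, 5, 11, 13}: a division algebra.

[2, 5, 11, 13]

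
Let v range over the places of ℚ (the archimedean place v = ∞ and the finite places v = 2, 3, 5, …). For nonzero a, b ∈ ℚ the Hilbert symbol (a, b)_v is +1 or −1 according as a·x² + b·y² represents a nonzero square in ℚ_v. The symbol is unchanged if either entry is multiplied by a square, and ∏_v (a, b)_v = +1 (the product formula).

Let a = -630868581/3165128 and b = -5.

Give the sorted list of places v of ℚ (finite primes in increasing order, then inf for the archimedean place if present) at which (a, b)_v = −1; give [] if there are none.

Mod squares: a ≡ -42, b ≡ -5. Check v ∈ {∞, 2, 3, 5, 7, 17, 29, 37}.
v=2: v_2(a)=-3, v_2(b)=0; units ≡ 3, 3 (mod 8); ε·ε+αω+βω = 1·1+-3·1+0·1 ≡ 0  ⇒  (a,b)_2 = +1.
v=3: a=3^7·(≡1), b=3^0·(≡1) mod 3; (1|3)=+1, (1|3)=+1; (−1)^{7·0·1}·(+1)^0·(+1)^7 = +1.
v=5: a=5^0·(≡3), b=5^1·(≡4) mod 5; (3|5)=-1, (4|5)=+1; (−1)^{0·1·2}·(-1)^1·(+1)^0 = -1.
v=17: a=17^-2·(≡2), b=17^0·(≡12) mod 17; (2|17)=+1, (12|17)=-1; (−1)^{-2·0·8}·(+1)^0·(-1)^-2 = +1.
v=29: a=29^2·(≡6), b=29^0·(≡24) mod 29; (6|29)=+1, (24|29)=+1; (−1)^{2·0·14}·(+1)^0·(+1)^2 = +1.
v=37: a=37^-2·(≡14), b=37^0·(≡32) mod 37; (14|37)=-1, (32|37)=-1; (−1)^{-2·0·18}·(-1)^0·(-1)^-2 = +1.
v=7: a=7^3·(≡4), b=7^0·(≡2) mod 7; (4|7)=+1, (2|7)=+1; (−1)^{3·0·3}·(+1)^0·(+1)^3 = +1.
v=∞: -42 < 0 and -5 < 0  ⇒  (a,b)_∞ = -1.
(-42, -5 / ℚ) ramifies at {5, ∞}: a division algebra.

[5, inf]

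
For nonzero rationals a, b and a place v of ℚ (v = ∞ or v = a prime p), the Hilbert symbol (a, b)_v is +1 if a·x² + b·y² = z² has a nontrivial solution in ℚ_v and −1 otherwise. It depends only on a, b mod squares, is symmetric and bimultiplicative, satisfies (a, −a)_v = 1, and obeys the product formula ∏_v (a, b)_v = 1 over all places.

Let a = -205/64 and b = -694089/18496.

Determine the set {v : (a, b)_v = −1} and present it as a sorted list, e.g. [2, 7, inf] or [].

(a, b) ≡ (-205, -8569) mod (ℚ^×)²; places V = {2, 3, 5, 11, 17, 19, 41, ∞}.
(a,b)_2: α=-6, β=-6; u≡3, v≡7 (mod 8); ε(u)ε(v)=1·1, αω(v)=-6·0, βω(u)=-6·1; sum ≡ 1  ⇒  -1.
(a,b)_3: α=0, u≡2; β=4, v≡2 (mod 3); (2|3)=-1, (2|3)=-1; sign (−1)^0·-1^4·-1^0 = +1.
(a,b)_∞: sgn(-205)=−, sgn(-8569)=−, so -1.
(a,b)_17: α=0, u≡13; β=-2, v≡16 (mod 17); (13|17)=+1, (16|17)=+1; sign (−1)^0·+1^-2·+1^0 = +1.
(a,b)_41: α=1, u≡39; β=1, v≡9 (mod 41); (39|41)=+1, (9|41)=+1; sign (−1)^0·+1^1·+1^1 = +1.
(a,b)_5: α=1, u≡1; β=0, v≡1 (mod 5); (1|5)=+1, (1|5)=+1; sign (−1)^0·+1^0·+1^1 = +1.
(a,b)_19: α=0, u≡6; β=1, v≡7 (mod 19); (6|19)=+1, (7|19)=+1; sign (−1)^0·+1^1·+1^0 = +1.
(a,b)_11: α=0, u≡9; β=1, v≡6 (mod 11); (9|11)=+1, (6|11)=-1; sign (−1)^0·+1^1·-1^0 = +1.
|Ram(-205, -8569)| = 2, even; anisotropic at {2, ∞}.

[2, inf]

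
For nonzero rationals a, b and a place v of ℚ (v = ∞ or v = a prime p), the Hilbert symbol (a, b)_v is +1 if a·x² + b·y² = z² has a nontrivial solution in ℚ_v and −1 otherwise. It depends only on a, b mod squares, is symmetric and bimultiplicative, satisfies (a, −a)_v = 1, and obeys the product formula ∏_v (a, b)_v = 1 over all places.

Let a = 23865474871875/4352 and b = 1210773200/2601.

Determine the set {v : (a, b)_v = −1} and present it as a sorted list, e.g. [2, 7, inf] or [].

Mod squares: a ≡ 771867915, b ≡ 3026933. Check v ∈ {∞, 2, 3, 5, 7, 13, 17, 29, 31, 37}.
v=5: a=5^5·(≡2), b=5^2·(≡3) mod 5; (2|5)=-1, (3|5)=-1; (−1)^{5·2·2}·(-1)^2·(-1)^5 = -1.
v=29: a=29^3·(≡24), b=29^1·(≡4) mod 29; (24|29)=+1, (4|29)=+1; (−1)^{3·1·14}·(+1)^1·(+1)^3 = +1.
v=13: a=13^1·(≡12), b=13^1·(≡6) mod 13; (12|13)=+1, (6|13)=-1; (−1)^{1·1·6}·(+1)^1·(-1)^1 = -1.
v=7: a=7^1·(≡6), b=7^1·(≡2) mod 7; (6|7)=-1, (2|7)=+1; (−1)^{1·1·3}·(-1)^1·(+1)^1 = +1.
v=3: a=3^1·(≡2), b=3^-2·(≡2) mod 3; (2|3)=-1, (2|3)=-1; (−1)^{1·-2·1}·(-1)^-2·(-1)^1 = -1.
v=17: a=17^-1·(≡8), b=17^-2·(≡15) mod 17; (8|17)=+1, (15|17)=+1; (−1)^{-1·-2·8}·(+1)^-2·(+1)^-1 = +1.
v=31: a=31^1·(≡11), b=31^1·(≡24) mod 31; (11|31)=-1, (24|31)=-1; (−1)^{1·1·15}·(-1)^1·(-1)^1 = -1.
v=37: a=37^1·(≡20), b=37^1·(≡29) mod 37; (20|37)=-1, (29|37)=-1; (−1)^{1·1·18}·(-1)^1·(-1)^1 = +1.
v=2: v_2(a)=-8, v_2(b)=4; units ≡ 3, 5 (mod 8); ε·ε+αω+βω = 1·0+-8·1+4·1 ≡ 0  ⇒  (a,b)_2 = +1.
v=∞: 771867915 > 0 and 3026933 > 0  ⇒  (a,b)_∞ = +1.
(771867915, 3026933 / ℚ) ramifies at {3, 5, 13, 31}: a division algebra.

[3, 5, 13, 31]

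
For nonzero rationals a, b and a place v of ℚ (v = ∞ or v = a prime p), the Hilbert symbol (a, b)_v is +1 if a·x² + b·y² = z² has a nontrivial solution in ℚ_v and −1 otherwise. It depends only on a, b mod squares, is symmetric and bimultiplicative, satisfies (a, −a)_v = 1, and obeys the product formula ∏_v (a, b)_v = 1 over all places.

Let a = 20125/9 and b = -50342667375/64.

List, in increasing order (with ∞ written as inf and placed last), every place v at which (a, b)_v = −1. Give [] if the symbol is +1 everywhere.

[7, 11, 17, 23]

(a, b) ≡ (805, -838695) mod (ℚ^×)²; places V = {2, 3, 5, 7, 11, 13, 17, 23, ∞}.
(a,b)_2: α=0, β=-6; u≡5, v≡1 (mod 8); ε(u)ε(v)=0·0, αω(v)=0·0, βω(u)=-6·1; sum ≡ 0  ⇒  +1.
(a,b)_3: α=-2, u≡1; β=1, v≡2 (mod 3); (1|3)=+1, (2|3)=-1; sign (−1)^0·+1^1·-1^-2 = +1.
(a,b)_17: α=0, u≡11; β=1, v≡8 (mod 17); (11|17)=-1, (8|17)=+1; sign (−1)^0·-1^1·+1^0 = -1.
(a,b)_5: α=3, u≡4; β=3, v≡4 (mod 5); (4|5)=+1, (4|5)=+1; sign (−1)^0·+1^3·+1^3 = +1.
(a,b)_11: α=0, u≡8; β=1, v≡7 (mod 11); (8|11)=-1, (7|11)=-1; sign (−1)^0·-1^1·-1^0 = -1.
(a,b)_13: α=0, u≡3; β=1, v≡10 (mod 13); (3|13)=+1, (10|13)=+1; sign (−1)^0·+1^1·+1^0 = +1.
(a,b)_7: α=1, u≡6; β=4, v≡5 (mod 7); (6|7)=-1, (5|7)=-1; sign (−1)^0·-1^4·-1^1 = -1.
(a,b)_∞: sgn(805)=+, sgn(-838695)=−, so +1.
(a,b)_23: α=1, u≡18; β=1, v≡13 (mod 23); (18|23)=+1, (13|23)=+1; sign (−1)^1·+1^1·+1^1 = -1.
(805, -838695 / ℚ) ramifies at {7, 11, 17, 23}: a division algebra.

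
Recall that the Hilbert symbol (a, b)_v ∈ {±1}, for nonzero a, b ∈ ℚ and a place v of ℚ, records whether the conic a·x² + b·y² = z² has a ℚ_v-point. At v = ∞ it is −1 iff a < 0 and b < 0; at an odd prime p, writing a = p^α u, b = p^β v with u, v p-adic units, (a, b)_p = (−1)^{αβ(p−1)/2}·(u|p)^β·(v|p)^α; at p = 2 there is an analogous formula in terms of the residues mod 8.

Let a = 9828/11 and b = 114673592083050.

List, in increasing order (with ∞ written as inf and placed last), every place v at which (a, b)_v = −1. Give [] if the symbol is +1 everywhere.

(a, b) ≡ (3003, 442) mod (ℚ^×)²; places V = {2, 3, 5, 7, 11, 13, 17, ∞}.
(a,b)_∞: sgn(3003)=+, sgn(442)=+, so +1.
(a,b)_3: α=3, u≡2; β=6, v≡1 (mod 3); (2|3)=-1, (1|3)=+1; sign (−1)^0·-1^6·+1^3 = +1.
(a,b)_7: α=1, u≡1; β=6, v≡1 (mod 7); (1|7)=+1, (1|7)=+1; sign (−1)^0·+1^6·+1^1 = +1.
(a,b)_2: α=2, β=1; u≡3, v≡5 (mod 8); ε(u)ε(v)=1·0, αω(v)=2·1, βω(u)=1·1; sum ≡ 1  ⇒  -1.
(a,b)_5: α=0, u≡3; β=2, v≡2 (mod 5); (3|5)=-1, (2|5)=-1; sign (−1)^0·-1^2·-1^0 = +1.
(a,b)_11: α=-1, u≡5; β=2, v≡6 (mod 11); (5|11)=+1, (6|11)=-1; sign (−1)^0·+1^2·-1^-1 = -1.
(a,b)_13: α=1, u≡12; β=1, v≡6 (mod 13); (12|13)=+1, (6|13)=-1; sign (−1)^0·+1^1·-1^1 = -1.
(a,b)_17: α=0, u≡11; β=1, v≡9 (mod 17); (11|17)=-1, (9|17)=+1; sign (−1)^0·-1^1·+1^0 = -1.
Ram(3003, 442) = {2, 11, 13, 17}; no ℚ_2-point on the conic.

[2, 11, 13, 17]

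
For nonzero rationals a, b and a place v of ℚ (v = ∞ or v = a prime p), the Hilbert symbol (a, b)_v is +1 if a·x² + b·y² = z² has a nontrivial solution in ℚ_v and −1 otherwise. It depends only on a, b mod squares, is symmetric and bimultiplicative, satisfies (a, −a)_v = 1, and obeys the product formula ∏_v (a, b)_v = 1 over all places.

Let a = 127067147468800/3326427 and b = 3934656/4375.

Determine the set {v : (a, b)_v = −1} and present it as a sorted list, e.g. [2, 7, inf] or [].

[3, 11]

(a, b) ≡ (561, 5313) mod (ℚ^×)²; places V = {2, 3, 5, 7, 11, 13, 17, 23, ∞}.
(a,b)_2: α=20, β=6; u≡1, v≡1 (mod 8); ε(u)ε(v)=0·0, αω(v)=20·0, βω(u)=6·0; sum ≡ 0  ⇒  +1.
(a,b)_13: α=-2, u≡6; β=0, v≡9 (mod 13); (6|13)=-1, (9|13)=+1; sign (−1)^0·-1^0·+1^-2 = +1.
(a,b)_7: α=2, u≡2; β=-1, v≡6 (mod 7); (2|7)=+1, (6|7)=-1; sign (−1)^0·+1^-1·-1^2 = +1.
(a,b)_23: α=2, u≡18; β=1, v≡18 (mod 23); (18|23)=+1, (18|23)=+1; sign (−1)^0·+1^1·+1^2 = +1.
(a,b)_∞: sgn(561)=+, sgn(5313)=+, so +1.
(a,b)_17: α=1, u≡4; β=0, v≡1 (mod 17); (4|17)=+1, (1|17)=+1; sign (−1)^0·+1^0·+1^1 = +1.
(a,b)_5: α=2, u≡1; β=-4, v≡3 (mod 5); (1|5)=+1, (3|5)=-1; sign (−1)^0·+1^-4·-1^2 = +1.
(a,b)_3: α=-9, u≡1; β=5, v≡1 (mod 3); (1|3)=+1, (1|3)=+1; sign (−1)^1·+1^5·+1^-9 = -1.
(a,b)_11: α=1, u≡7; β=1, v≡8 (mod 11); (7|11)=-1, (8|11)=-1; sign (−1)^1·-1^1·-1^1 = -1.
(561, 5313 / ℚ) ramifies at {3, 11}: a division algebra.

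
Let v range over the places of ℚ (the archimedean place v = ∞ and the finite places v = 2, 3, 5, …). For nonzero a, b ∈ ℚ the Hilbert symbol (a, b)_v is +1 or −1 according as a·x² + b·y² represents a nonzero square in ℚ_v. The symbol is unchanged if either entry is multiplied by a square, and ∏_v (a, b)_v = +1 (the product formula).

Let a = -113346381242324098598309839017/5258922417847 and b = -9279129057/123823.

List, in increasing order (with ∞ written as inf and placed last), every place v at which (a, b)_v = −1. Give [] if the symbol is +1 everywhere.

[17, 41, 43, inf]

Mod squares: a ≡ -629391, b ≡ -15351. Check v ∈ {∞, 2, 3, 7, 11, 17, 19, 41, 43}.
v=41: a=41^1·(≡30), b=41^0·(≡15) mod 41; (30|41)=-1, (15|41)=-1; (−1)^{1·0·20}·(-1)^0·(-1)^1 = -1.
v=2: v_2(a)=0, v_2(b)=0; units ≡ 1, 1 (mod 8); ε·ε+αω+βω = 0·0+0·0+0·0 ≡ 0  ⇒  (a,b)_2 = +1.
v=∞: -629391 < 0 and -15351 < 0  ⇒  (a,b)_∞ = -1.
v=3: a=3^3·(≡2), b=3^1·(≡1) mod 3; (2|3)=-1, (1|3)=+1; (−1)^{3·1·1}·(-1)^1·(+1)^3 = +1.
v=7: a=7^-9·(≡2), b=7^-3·(≡3) mod 7; (2|7)=+1, (3|7)=-1; (−1)^{-9·-3·3}·(+1)^-3·(-1)^-9 = +1.
v=43: a=43^3·(≡12), b=43^1·(≡18) mod 43; (12|43)=-1, (18|43)=-1; (−1)^{3·1·21}·(-1)^1·(-1)^3 = -1.
v=19: a=19^-4·(≡10), b=19^-2·(≡9) mod 19; (10|19)=-1, (9|19)=+1; (−1)^{-4·-2·9}·(-1)^-2·(+1)^-4 = +1.
v=17: a=17^7·(≡5), b=17^3·(≡8) mod 17; (5|17)=-1, (8|17)=+1; (−1)^{7·3·8}·(-1)^3·(+1)^7 = -1.
v=11: a=11^12·(≡10), b=11^4·(≡3) mod 11; (10|11)=-1, (3|11)=+1; (−1)^{12·4·5}·(-1)^4·(+1)^12 = +1.
(-629391, -15351 / ℚ) ramifies at {17, 41, 43, ∞}: a division algebra.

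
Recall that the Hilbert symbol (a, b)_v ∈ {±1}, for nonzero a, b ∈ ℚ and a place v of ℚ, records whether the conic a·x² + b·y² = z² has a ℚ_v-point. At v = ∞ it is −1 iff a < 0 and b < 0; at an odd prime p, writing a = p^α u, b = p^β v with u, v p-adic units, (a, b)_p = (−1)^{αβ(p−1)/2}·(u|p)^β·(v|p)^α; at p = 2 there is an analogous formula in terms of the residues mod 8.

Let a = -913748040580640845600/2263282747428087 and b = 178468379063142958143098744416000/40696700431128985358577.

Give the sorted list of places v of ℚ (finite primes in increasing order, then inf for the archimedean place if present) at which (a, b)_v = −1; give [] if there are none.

Mod squares: a ≡ -238, b ≡ 53295. Check v ∈ {∞, 2, 3, 5, 7, 11, 17, 19, 23, 31, 37, 41}.
v=41: a=41^2·(≡21), b=41^4·(≡31) mod 41; (21|41)=+1, (31|41)=+1; (−1)^{2·4·20}·(+1)^4·(+1)^2 = +1.
v=19: a=19^2·(≡16), b=19^3·(≡13) mod 19; (16|19)=+1, (13|19)=-1; (−1)^{2·3·9}·(+1)^3·(-1)^2 = +1.
v=17: a=17^3·(≡7), b=17^5·(≡7) mod 17; (7|17)=-1, (7|17)=-1; (−1)^{3·5·8}·(-1)^5·(-1)^3 = +1.
v=11: a=11^-2·(≡9), b=11^-3·(≡9) mod 11; (9|11)=+1, (9|11)=+1; (−1)^{-2·-3·5}·(+1)^-3·(+1)^-2 = +1.
v=∞: -238 < 0 and 53295 > 0  ⇒  (a,b)_∞ = +1.
v=2: v_2(a)=5, v_2(b)=8; units ≡ 1, 7 (mod 8); ε·ε+αω+βω = 0·1+5·0+8·0 ≡ 0  ⇒  (a,b)_2 = +1.
v=7: a=7^-3·(≡2), b=7^-4·(≡4) mod 7; (2|7)=+1, (4|7)=+1; (−1)^{-3·-4·3}·(+1)^-4·(+1)^-3 = +1.
v=31: a=31^-4·(≡25), b=31^-6·(≡13) mod 31; (25|31)=+1, (13|31)=-1; (−1)^{-4·-6·15}·(+1)^-6·(-1)^-4 = +1.
v=23: a=23^4·(≡21), b=23^6·(≡16) mod 23; (21|23)=-1, (16|23)=+1; (−1)^{4·6·11}·(-1)^6·(+1)^4 = +1.
v=37: a=37^2·(≡10), b=37^2·(≡15) mod 37; (10|37)=+1, (15|37)=-1; (−1)^{2·2·18}·(+1)^2·(-1)^2 = +1.
v=5: a=5^2·(≡3), b=5^3·(≡4) mod 5; (3|5)=-1, (4|5)=+1; (−1)^{2·3·2}·(-1)^3·(+1)^2 = -1.
v=3: a=3^-10·(≡2), b=3^-15·(≡2) mod 3; (2|3)=-1, (2|3)=-1; (−1)^{-10·-15·1}·(-1)^-15·(-1)^-10 = -1.
Ram(-238, 53295) = {3, 5}; no ℚ_3-point on the conic.

[3, 5]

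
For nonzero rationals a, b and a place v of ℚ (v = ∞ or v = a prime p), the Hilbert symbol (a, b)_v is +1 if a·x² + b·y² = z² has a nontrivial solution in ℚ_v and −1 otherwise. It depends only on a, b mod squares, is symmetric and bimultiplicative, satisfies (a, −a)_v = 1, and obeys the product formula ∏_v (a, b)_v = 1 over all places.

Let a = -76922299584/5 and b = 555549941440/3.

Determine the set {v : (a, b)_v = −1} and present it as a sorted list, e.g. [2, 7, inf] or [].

Mod squares: a ≡ -3951055, b ≡ 154091145. Check v ∈ {∞, 2, 3, 5, 13, 17, 23, 43, 47}.
v=47: a=47^1·(≡37), b=47^1·(≡2) mod 47; (37|47)=+1, (2|47)=+1; (−1)^{1·1·23}·(+1)^1·(+1)^1 = -1.
v=3: a=3^2·(≡2), b=3^-1·(≡1) mod 3; (2|3)=-1, (1|3)=+1; (−1)^{2·-1·1}·(-1)^-1·(+1)^2 = -1.
v=5: a=5^-1·(≡1), b=5^1·(≡1) mod 5; (1|5)=+1, (1|5)=+1; (−1)^{-1·1·2}·(+1)^1·(+1)^-1 = +1.
v=∞: -3951055 < 0 and 154091145 > 0  ⇒  (a,b)_∞ = +1.
v=43: a=43^1·(≡17), b=43^1·(≡4) mod 43; (17|43)=+1, (4|43)=+1; (−1)^{1·1·21}·(+1)^1·(+1)^1 = -1.
v=2: v_2(a)=6, v_2(b)=6; units ≡ 1, 1 (mod 8); ε·ε+αω+βω = 0·0+6·0+6·0 ≡ 0  ⇒  (a,b)_2 = +1.
v=13: a=13^2·(≡3), b=13^3·(≡3) mod 13; (3|13)=+1, (3|13)=+1; (−1)^{2·3·6}·(+1)^3·(+1)^2 = +1.
v=17: a=17^1·(≡15), b=17^1·(≡14) mod 17; (15|17)=+1, (14|17)=-1; (−1)^{1·1·8}·(+1)^1·(-1)^1 = -1.
v=23: a=23^1·(≡8), b=23^1·(≡17) mod 23; (8|23)=+1, (17|23)=-1; (−1)^{1·1·11}·(+1)^1·(-1)^1 = +1.
Ram(-3951055, 154091145) = {3, 17, 43, 47}; no ℚ_3-point on the conic.

[3, 17, 43, 47]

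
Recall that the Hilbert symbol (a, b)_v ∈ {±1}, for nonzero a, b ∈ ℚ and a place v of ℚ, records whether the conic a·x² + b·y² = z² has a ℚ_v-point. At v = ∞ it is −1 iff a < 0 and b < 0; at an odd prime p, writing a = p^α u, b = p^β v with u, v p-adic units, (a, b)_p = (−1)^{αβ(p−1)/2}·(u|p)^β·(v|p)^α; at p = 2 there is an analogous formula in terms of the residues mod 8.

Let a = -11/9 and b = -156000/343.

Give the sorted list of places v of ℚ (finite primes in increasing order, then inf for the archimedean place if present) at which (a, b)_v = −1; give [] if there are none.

[2, 7, 13, inf]

Mod squares: a ≡ -11, b ≡ -2730. Check v ∈ {∞, 2, 3, 5, 7, 11, 13}.
v=∞: -11 < 0 and -2730 < 0  ⇒  (a,b)_∞ = -1.
v=11: a=11^1·(≡6), b=11^0·(≡1) mod 11; (6|11)=-1, (1|11)=+1; (−1)^{1·0·5}·(-1)^0·(+1)^1 = +1.
v=5: a=5^0·(≡1), b=5^3·(≡4) mod 5; (1|5)=+1, (4|5)=+1; (−1)^{0·3·2}·(+1)^3·(+1)^0 = +1.
v=7: a=7^0·(≡5), b=7^-3·(≡2) mod 7; (5|7)=-1, (2|7)=+1; (−1)^{0·-3·3}·(-1)^-3·(+1)^0 = -1.
v=13: a=13^0·(≡6), b=13^1·(≡5) mod 13; (6|13)=-1, (5|13)=-1; (−1)^{0·1·6}·(-1)^1·(-1)^0 = -1.
v=2: v_2(a)=0, v_2(b)=5; units ≡ 5, 3 (mod 8); ε·ε+αω+βω = 0·1+0·1+5·1 ≡ 1  ⇒  (a,b)_2 = -1.
v=3: a=3^-2·(≡1), b=3^1·(≡2) mod 3; (1|3)=+1, (2|3)=-1; (−1)^{-2·1·1}·(+1)^1·(-1)^-2 = +1.
|Ram(-11, -2730)| = 4, even; anisotropic at {2, 7, 13, ∞}.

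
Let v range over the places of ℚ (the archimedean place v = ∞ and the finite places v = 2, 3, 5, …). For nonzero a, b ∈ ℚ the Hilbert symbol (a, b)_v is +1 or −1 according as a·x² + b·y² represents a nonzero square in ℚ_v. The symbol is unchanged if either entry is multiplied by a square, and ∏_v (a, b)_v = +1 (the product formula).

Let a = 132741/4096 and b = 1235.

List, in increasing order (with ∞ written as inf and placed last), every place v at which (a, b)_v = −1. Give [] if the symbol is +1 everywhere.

[7, 13]

Mod squares: a ≡ 301, b ≡ 1235. Check v ∈ {∞, 2, 3, 5, 7, 13, 19, 43}.
v=43: a=43^1·(≡7), b=43^0·(≡31) mod 43; (7|43)=-1, (31|43)=+1; (−1)^{1·0·21}·(-1)^0·(+1)^1 = +1.
v=∞: 301 > 0 and 1235 > 0  ⇒  (a,b)_∞ = +1.
v=19: a=19^0·(≡11), b=19^1·(≡8) mod 19; (11|19)=+1, (8|19)=-1; (−1)^{0·1·9}·(+1)^1·(-1)^0 = +1.
v=7: a=7^3·(≡2), b=7^0·(≡3) mod 7; (2|7)=+1, (3|7)=-1; (−1)^{3·0·3}·(+1)^0·(-1)^3 = -1.
v=3: a=3^2·(≡1), b=3^0·(≡2) mod 3; (1|3)=+1, (2|3)=-1; (−1)^{2·0·1}·(+1)^0·(-1)^2 = +1.
v=5: a=5^0·(≡1), b=5^1·(≡2) mod 5; (1|5)=+1, (2|5)=-1; (−1)^{0·1·2}·(+1)^1·(-1)^0 = +1.
v=2: v_2(a)=-12, v_2(b)=0; units ≡ 5, 3 (mod 8); ε·ε+αω+βω = 0·1+-12·1+0·1 ≡ 0  ⇒  (a,b)_2 = +1.
v=13: a=13^0·(≡11), b=13^1·(≡4) mod 13; (11|13)=-1, (4|13)=+1; (−1)^{0·1·6}·(-1)^1·(+1)^0 = -1.
(301, 1235 / ℚ) ramifies at {7, 13}: a division algebra.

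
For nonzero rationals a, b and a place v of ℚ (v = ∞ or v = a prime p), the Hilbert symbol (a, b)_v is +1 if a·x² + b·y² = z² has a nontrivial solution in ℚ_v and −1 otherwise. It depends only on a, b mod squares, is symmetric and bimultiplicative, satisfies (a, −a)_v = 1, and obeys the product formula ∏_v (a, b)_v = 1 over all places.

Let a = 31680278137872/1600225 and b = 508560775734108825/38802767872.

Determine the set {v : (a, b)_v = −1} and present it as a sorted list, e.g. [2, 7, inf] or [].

[13, 37]

Mod squares: a ≡ 8177, b ≡ 629. Check v ∈ {∞, 2, 3, 5, 7, 11, 13, 17, 19, 23, 37}.
v=17: a=17^1·(≡5), b=17^1·(≡6) mod 17; (5|17)=-1, (6|17)=-1; (−1)^{1·1·8}·(-1)^1·(-1)^1 = +1.
v=19: a=19^2·(≡7), b=19^4·(≡2) mod 19; (7|19)=+1, (2|19)=-1; (−1)^{2·4·9}·(+1)^4·(-1)^2 = +1.
v=37: a=37^1·(≡4), b=37^-1·(≡31) mod 37; (4|37)=+1, (31|37)=-1; (−1)^{1·-1·18}·(+1)^-1·(-1)^1 = -1.
v=3: a=3^4·(≡2), b=3^8·(≡2) mod 3; (2|3)=-1, (2|3)=-1; (−1)^{4·8·1}·(-1)^8·(-1)^4 = +1.
v=2: v_2(a)=4, v_2(b)=-14; units ≡ 1, 5 (mod 8); ε·ε+αω+βω = 0·0+4·1+-14·0 ≡ 0  ⇒  (a,b)_2 = +1.
v=∞: 8177 > 0 and 629 > 0  ⇒  (a,b)_∞ = +1.
v=7: a=7^2·(≡1), b=7^2·(≡6) mod 7; (1|7)=+1, (6|7)=-1; (−1)^{2·2·3}·(+1)^2·(-1)^2 = +1.
v=11: a=11^-2·(≡4), b=11^-2·(≡10) mod 11; (4|11)=+1, (10|11)=-1; (−1)^{-2·-2·5}·(+1)^-2·(-1)^-2 = +1.
v=23: a=23^-2·(≡13), b=23^-2·(≡4) mod 23; (13|23)=+1, (4|23)=+1; (−1)^{-2·-2·11}·(+1)^-2·(+1)^-2 = +1.
v=5: a=5^-2·(≡3), b=5^2·(≡4) mod 5; (3|5)=-1, (4|5)=+1; (−1)^{-2·2·2}·(-1)^2·(+1)^-2 = +1.
v=13: a=13^3·(≡5), b=13^4·(≡8) mod 13; (5|13)=-1, (8|13)=-1; (−1)^{3·4·6}·(-1)^4·(-1)^3 = -1.
(8177, 629 / ℚ) ramifies at {13, 37}: a division algebra.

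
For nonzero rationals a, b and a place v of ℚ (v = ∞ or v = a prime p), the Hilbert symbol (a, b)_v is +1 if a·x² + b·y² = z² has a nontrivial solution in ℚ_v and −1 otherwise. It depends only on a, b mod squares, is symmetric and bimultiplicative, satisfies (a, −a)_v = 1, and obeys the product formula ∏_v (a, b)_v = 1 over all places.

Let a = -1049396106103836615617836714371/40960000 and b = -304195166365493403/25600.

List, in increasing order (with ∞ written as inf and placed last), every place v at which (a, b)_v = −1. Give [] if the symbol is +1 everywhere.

Mod squares: a ≡ -88179, b ≡ -323323. Check v ∈ {∞, 2, 3, 5, 7, 11, 13, 17, 19}.
v=11: a=11^6·(≡7), b=11^3·(≡8) mod 11; (7|11)=-1, (8|11)=-1; (−1)^{6·3·5}·(-1)^3·(-1)^6 = -1.
v=17: a=17^5·(≡9), b=17^3·(≡1) mod 17; (9|17)=+1, (1|17)=+1; (−1)^{5·3·8}·(+1)^3·(+1)^5 = +1.
v=3: a=3^3·(≡1), b=3^2·(≡2) mod 3; (1|3)=+1, (2|3)=-1; (−1)^{3·2·1}·(+1)^2·(-1)^3 = -1.
v=5: a=5^-4·(≡4), b=5^-2·(≡3) mod 5; (4|5)=+1, (3|5)=-1; (−1)^{-4·-2·2}·(+1)^-2·(-1)^-4 = +1.
v=19: a=19^5·(≡2), b=19^3·(≡4) mod 19; (2|19)=-1, (4|19)=+1; (−1)^{5·3·9}·(-1)^3·(+1)^5 = +1.
v=7: a=7^5·(≡5), b=7^3·(≡2) mod 7; (5|7)=-1, (2|7)=+1; (−1)^{5·3·3}·(-1)^3·(+1)^5 = +1.
v=13: a=13^5·(≡4), b=13^3·(≡2) mod 13; (4|13)=+1, (2|13)=-1; (−1)^{5·3·6}·(+1)^3·(-1)^5 = -1.
v=∞: -88179 < 0 and -323323 < 0  ⇒  (a,b)_∞ = -1.
v=2: v_2(a)=-16, v_2(b)=-10; units ≡ 5, 5 (mod 8); ε·ε+αω+βω = 0·0+-16·1+-10·1 ≡ 0  ⇒  (a,b)_2 = +1.
Ram(-88179, -323323) = {3, 11, 13, ∞}; no ℚ_3-point on the conic.

[3, 11, 13, inf]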